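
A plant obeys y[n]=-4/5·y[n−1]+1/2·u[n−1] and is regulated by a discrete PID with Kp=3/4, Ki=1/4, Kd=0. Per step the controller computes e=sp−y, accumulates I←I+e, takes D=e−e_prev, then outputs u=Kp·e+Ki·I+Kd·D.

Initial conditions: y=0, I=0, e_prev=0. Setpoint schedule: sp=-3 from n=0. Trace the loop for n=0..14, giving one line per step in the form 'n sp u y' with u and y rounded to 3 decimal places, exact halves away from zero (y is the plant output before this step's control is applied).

(exact arithmetic carried between steps; '≈' marks a value shown rounded to 6 d.p. or computed from one; I and e_prev carry over from the previous line; the table rounds u and y to 3 d.p., halves away from zero)
n=0: y=0, sp=-3, e=sp−y=-3; I=-3, D=e−e_prev=-3; u=3/4·(-3)+1/4·(-3)+0·(-3)=-3; next y=-4/5·0+1/2·(-3)=-1.5
n=1: y=-1.5, sp=-3, e=sp−y=-1.5; I=-4.5, D=e−e_prev=1.5; u=3/4·(-1.5)+1/4·(-4.5)+0·1.5=-2.25; next y=-4/5·(-1.5)+1/2·(-2.25)=0.075
n=2: y=0.075, sp=-3, e=sp−y=-3.075; I=-7.575, D=e−e_prev=-1.575; u=3/4·(-3.075)+1/4·(-7.575)+0·(-1.575)=-4.2; next y=-4/5·0.075+1/2·(-4.2)=-2.16
n=3: y=-2.16, sp=-3, e=sp−y=-0.84; I=-8.415, D=e−e_prev=2.235; u=3/4·(-0.84)+1/4·(-8.415)+0·2.235=-2.73375; next y=-4/5·(-2.16)+1/2·(-2.73375)=0.361125
n=4: y=0.361125, sp=-3, e=sp−y=-3.361125; I=-11.776125, D=e−e_prev=-2.521125; u=3/4·(-3.361125)+1/4·(-11.776125)+0·(-2.521125)=-5.464875; next y=-4/5·0.361125+1/2·(-5.464875)≈-3.021338
n=5: y≈-3.021338, sp=-3, e=sp−y≈0.021338; I≈-11.754788, D=e−e_prev≈3.382463; u=3/4·0.021338+1/4·(-11.754788)+0·3.382463≈-2.922694; next y=-4/5·(-3.021338)+1/2·(-2.922694)≈0.955723
n=6: y≈0.955723, sp=-3, e=sp−y≈-3.955723; I≈-15.710511, D=e−e_prev≈-3.977061; u=3/4·(-3.955723)+1/4·(-15.710511)+0·(-3.977061)≈-6.89442; next y=-4/5·0.955723+1/2·(-6.89442)≈-4.211789
n=7: y≈-4.211789, sp=-3, e=sp−y≈1.211789; I≈-14.498722, D=e−e_prev≈5.167512; u=3/4·1.211789+1/4·(-14.498722)+0·5.167512≈-2.715839; next y=-4/5·(-4.211789)+1/2·(-2.715839)≈2.011511
n=8: y≈2.011511, sp=-3, e=sp−y≈-5.011511; I≈-19.510233, D=e−e_prev≈-6.223300; u=3/4·(-5.011511)+1/4·(-19.510233)+0·(-6.223300)≈-8.636192; next y=-4/5·2.011511+1/2·(-8.636192)≈-5.927305
n=9: y≈-5.927305, sp=-3, e=sp−y≈2.927305; I≈-16.582928, D=e−e_prev≈7.938816; u=3/4·2.927305+1/4·(-16.582928)+0·7.938816≈-1.950253; next y=-4/5·(-5.927305)+1/2·(-1.950253)≈3.766717
n=10: y≈3.766717, sp=-3, e=sp−y≈-6.766717; I≈-23.349646, D=e−e_prev≈-9.694022; u=3/4·(-6.766717)+1/4·(-23.349646)+0·(-9.694022)≈-10.912449; next y=-4/5·3.766717+1/2·(-10.912449)≈-8.469598
n=11: y≈-8.469598, sp=-3, e=sp−y≈5.469598; I≈-17.880047, D=e−e_prev≈12.236315; u=3/4·5.469598+1/4·(-17.880047)+0·12.236315≈-0.367813; next y=-4/5·(-8.469598)+1/2·(-0.367813)≈6.591772
n=12: y≈6.591772, sp=-3, e=sp−y≈-9.591772; I≈-27.471819, D=e−e_prev≈-15.061370; u=3/4·(-9.591772)+1/4·(-27.471819)+0·(-15.061370)≈-14.061784; next y=-4/5·6.591772+1/2·(-14.061784)≈-12.304310
n=13: y≈-12.304310, sp=-3, e=sp−y≈9.304310; I≈-18.167510, D=e−e_prev≈18.896082; u=3/4·9.304310+1/4·(-18.167510)+0·18.896082≈2.436355; next y=-4/5·(-12.304310)+1/2·2.436355≈11.061625
n=14: y≈11.061625, sp=-3, e=sp−y≈-14.061625; I≈-32.229135, D=e−e_prev≈-23.365935; u=3/4·(-14.061625)+1/4·(-32.229135)+0·(-23.365935)≈-18.603503; next y=-4/5·11.061625+1/2·(-18.603503)≈-18.151051

0 -3 -3.000 0.000
1 -3 -2.250 -1.500
2 -3 -4.200 0.075
3 -3 -2.734 -2.160
4 -3 -5.465 0.361
5 -3 -2.923 -3.021
6 -3 -6.894 0.956
7 -3 -2.716 -4.212
8 -3 -8.636 2.012
9 -3 -1.950 -5.927
10 -3 -10.912 3.767
11 -3 -0.368 -8.470
12 -3 -14.062 6.592
13 -3 2.436 -12.304
14 -3 -18.604 11.062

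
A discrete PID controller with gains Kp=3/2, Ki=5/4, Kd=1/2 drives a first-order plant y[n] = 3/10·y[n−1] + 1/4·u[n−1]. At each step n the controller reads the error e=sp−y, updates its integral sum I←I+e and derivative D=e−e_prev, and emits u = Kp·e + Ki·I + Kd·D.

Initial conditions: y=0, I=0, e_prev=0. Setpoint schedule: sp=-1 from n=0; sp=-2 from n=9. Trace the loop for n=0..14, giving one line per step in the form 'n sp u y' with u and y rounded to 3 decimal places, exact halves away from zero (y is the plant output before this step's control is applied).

(exact arithmetic carried between steps; '≈' marks a value shown rounded to 6 d.p. or computed from one; I and e_prev carry over from the previous line; the table rounds u and y to 3 d.p., halves away from zero)
n=0: y=0, sp=-1, e=sp−y=-1; I=-1, D=e−e_prev=-1; u=3/2·(-1)+5/4·(-1)+1/2·(-1)=-3.25; next y=3/10·0+1/4·(-3.25)=-0.8125
n=1: y=-0.8125, sp=-1, e=sp−y=-0.1875; I=-1.1875, D=e−e_prev=0.8125; u=3/2·(-0.1875)+5/4·(-1.1875)+1/2·0.8125=-1.359375; next y=3/10·(-0.8125)+1/4·(-1.359375)≈-0.583594
n=2: y≈-0.583594, sp=-1, e=sp−y≈-0.416406; I≈-1.603906, D=e−e_prev≈-0.228906; u=3/2·(-0.416406)+5/4·(-1.603906)+1/2·(-0.228906)≈-2.743945; next y=3/10·(-0.583594)+1/4·(-2.743945)≈-0.861064
n=3: y≈-0.861064, sp=-1, e=sp−y≈-0.138936; I≈-1.742842, D=e−e_prev≈0.277471; u=3/2·(-0.138936)+5/4·(-1.742842)+1/2·0.277471≈-2.248220; next y=3/10·(-0.861064)+1/4·(-2.248220)≈-0.820374
n=4: y≈-0.820374, sp=-1, e=sp−y≈-0.179626; I≈-1.922467, D=e−e_prev≈-0.040690; u=3/2·(-0.179626)+5/4·(-1.922467)+1/2·(-0.040690)≈-2.692868; next y=3/10·(-0.820374)+1/4·(-2.692868)≈-0.919329
n=5: y≈-0.919329, sp=-1, e=sp−y≈-0.080671; I≈-2.003138, D=e−e_prev≈0.098955; u=3/2·(-0.080671)+5/4·(-2.003138)+1/2·0.098955≈-2.575451; next y=3/10·(-0.919329)+1/4·(-2.575451)≈-0.919662
n=6: y≈-0.919662, sp=-1, e=sp−y≈-0.080338; I≈-2.083477, D=e−e_prev≈0.000332; u=3/2·(-0.080338)+5/4·(-2.083477)+1/2·0.000332≈-2.724687; next y=3/10·(-0.919662)+1/4·(-2.724687)≈-0.957070
n=7: y≈-0.957070, sp=-1, e=sp−y≈-0.042930; I≈-2.126406, D=e−e_prev≈0.037409; u=3/2·(-0.042930)+5/4·(-2.126406)+1/2·0.037409≈-2.703698; next y=3/10·(-0.957070)+1/4·(-2.703698)≈-0.963046
n=8: y≈-0.963046, sp=-1, e=sp−y≈-0.036954; I≈-2.163361, D=e−e_prev≈0.005975; u=3/2·(-0.036954)+5/4·(-2.163361)+1/2·0.005975≈-2.756645; next y=3/10·(-0.963046)+1/4·(-2.756645)≈-0.978075
n=9: y≈-0.978075, sp=-2, e=sp−y≈-1.021925; I≈-3.185286, D=e−e_prev≈-0.984971; u=3/2·(-1.021925)+5/4·(-3.185286)+1/2·(-0.984971)≈-6.006980; next y=3/10·(-0.978075)+1/4·(-6.006980)≈-1.795168
n=10: y≈-1.795168, sp=-2, e=sp−y≈-0.204832; I≈-3.390118, D=e−e_prev≈0.817093; u=3/2·(-0.204832)+5/4·(-3.390118)+1/2·0.817093≈-4.136350; next y=3/10·(-1.795168)+1/4·(-4.136350)≈-1.572638
n=11: y≈-1.572638, sp=-2, e=sp−y≈-0.427362; I≈-3.817480, D=e−e_prev≈-0.222530; u=3/2·(-0.427362)+5/4·(-3.817480)+1/2·(-0.222530)≈-5.524159; next y=3/10·(-1.572638)+1/4·(-5.524159)≈-1.852831
n=12: y≈-1.852831, sp=-2, e=sp−y≈-0.147169; I≈-3.964649, D=e−e_prev≈0.280193; u=3/2·(-0.147169)+5/4·(-3.964649)+1/2·0.280193≈-5.036469; next y=3/10·(-1.852831)+1/4·(-5.036469)≈-1.814966
n=13: y≈-1.814966, sp=-2, e=sp−y≈-0.185034; I≈-4.149683, D=e−e_prev≈-0.037865; u=3/2·(-0.185034)+5/4·(-4.149683)+1/2·(-0.037865)≈-5.483586; next y=3/10·(-1.814966)+1/4·(-5.483586)≈-1.915387
n=14: y≈-1.915387, sp=-2, e=sp−y≈-0.084613; I≈-4.234296, D=e−e_prev≈0.100420; u=3/2·(-0.084613)+5/4·(-4.234296)+1/2·0.100420≈-5.369581; next y=3/10·(-1.915387)+1/4·(-5.369581)≈-1.917011

0 -1 -3.250 0.000
1 -1 -1.359 -0.813
2 -1 -2.744 -0.584
3 -1 -2.248 -0.861
4 -1 -2.693 -0.820
5 -1 -2.575 -0.919
6 -1 -2.725 -0.920
7 -1 -2.704 -0.957
8 -1 -2.757 -0.963
9 -2 -6.007 -0.978
10 -2 -4.136 -1.795
11 -2 -5.524 -1.573
12 -2 -5.036 -1.853
13 -2 -5.484 -1.815
14 -2 -5.370 -1.915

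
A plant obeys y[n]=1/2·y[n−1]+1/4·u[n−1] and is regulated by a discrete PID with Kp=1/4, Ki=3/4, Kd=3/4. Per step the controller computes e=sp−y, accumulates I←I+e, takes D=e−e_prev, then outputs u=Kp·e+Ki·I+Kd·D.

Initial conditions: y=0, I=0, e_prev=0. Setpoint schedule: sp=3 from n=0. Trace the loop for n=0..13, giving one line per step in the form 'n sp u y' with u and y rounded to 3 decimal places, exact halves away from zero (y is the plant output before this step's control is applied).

0 3 5.250 0.000
1 3 2.953 1.313
2 3 5.060 1.395
3 3 5.332 1.962
4 3 5.920 2.314
5 3 6.133 2.637
6 3 6.272 2.852
7 3 6.295 2.994
8 3 6.272 3.071
9 3 6.220 3.103
10 3 6.161 3.107
11 3 6.106 3.094
12 3 6.062 3.073
13 3 6.029 3.052

(exact arithmetic carried between steps; '≈' marks a value shown rounded to 6 d.p. or computed from one; I and e_prev carry over from the previous line; the table rounds u and y to 3 d.p., halves away from zero)
n=0: y=0, sp=3, e=sp−y=3; I=3, D=e−e_prev=3; u=1/4·3+3/4·3+3/4·3=5.25; next y=1/2·0+1/4·5.25=1.3125
n=1: y=1.3125, sp=3, e=sp−y=1.6875; I=4.6875, D=e−e_prev=-1.3125; u=1/4·1.6875+3/4·4.6875+3/4·(-1.3125)=2.953125; next y=1/2·1.3125+1/4·2.953125≈1.394531
n=2: y≈1.394531, sp=3, e=sp−y≈1.605469; I≈6.292969, D=e−e_prev≈-0.082031; u=1/4·1.605469+3/4·6.292969+3/4·(-0.082031)≈5.059570; next y=1/2·1.394531+1/4·5.059570≈1.962158
n=3: y≈1.962158, sp=3, e=sp−y≈1.037842; I≈7.330811, D=e−e_prev≈-0.567627; u=1/4·1.037842+3/4·7.330811+3/4·(-0.567627)≈5.331848; next y=1/2·1.962158+1/4·5.331848≈2.314041
n=4: y≈2.314041, sp=3, e=sp−y≈0.685959; I≈8.016769, D=e−e_prev≈-0.351883; u=1/4·0.685959+3/4·8.016769+3/4·(-0.351883)≈5.920155; next y=1/2·2.314041+1/4·5.920155≈2.637059
n=5: y≈2.637059, sp=3, e=sp−y≈0.362941; I≈8.379710, D=e−e_prev≈-0.323018; u=1/4·0.362941+3/4·8.379710+3/4·(-0.323018)≈6.133254; next y=1/2·2.637059+1/4·6.133254≈2.851843
n=6: y≈2.851843, sp=3, e=sp−y≈0.148157; I≈8.527867, D=e−e_prev≈-0.214784; u=1/4·0.148157+3/4·8.527867+3/4·(-0.214784)≈6.271851; next y=1/2·2.851843+1/4·6.271851≈2.993884
n=7: y≈2.993884, sp=3, e=sp−y≈0.006116; I≈8.533983, D=e−e_prev≈-0.142041; u=1/4·0.006116+3/4·8.533983+3/4·(-0.142041)≈6.295485; next y=1/2·2.993884+1/4·6.295485≈3.070813
n=8: y≈3.070813, sp=3, e=sp−y≈-0.070813; I≈8.463169, D=e−e_prev≈-0.076929; u=1/4·(-0.070813)+3/4·8.463169+3/4·(-0.076929)≈6.271977; next y=1/2·3.070813+1/4·6.271977≈3.103401
n=9: y≈3.103401, sp=3, e=sp−y≈-0.103401; I≈8.359768, D=e−e_prev≈-0.032587; u=1/4·(-0.103401)+3/4·8.359768+3/4·(-0.032587)≈6.219535; next y=1/2·3.103401+1/4·6.219535≈3.106584
n=10: y≈3.106584, sp=3, e=sp−y≈-0.106584; I≈8.253184, D=e−e_prev≈-0.003183; u=1/4·(-0.106584)+3/4·8.253184+3/4·(-0.003183)≈6.160854; next y=1/2·3.106584+1/4·6.160854≈3.093506
n=11: y≈3.093506, sp=3, e=sp−y≈-0.093506; I≈8.159678, D=e−e_prev≈0.013079; u=1/4·(-0.093506)+3/4·8.159678+3/4·0.013079≈6.106191; next y=1/2·3.093506+1/4·6.106191≈3.073301
n=12: y≈3.073301, sp=3, e=sp−y≈-0.073301; I≈8.086378, D=e−e_prev≈0.020205; u=1/4·(-0.073301)+3/4·8.086378+3/4·0.020205≈6.061612; next y=1/2·3.073301+1/4·6.061612≈3.052053
n=13: y≈3.052053, sp=3, e=sp−y≈-0.052053; I≈8.034324, D=e−e_prev≈0.021247; u=1/4·(-0.052053)+3/4·8.034324+3/4·0.021247≈6.028665; next y=1/2·3.052053+1/4·6.028665≈3.033193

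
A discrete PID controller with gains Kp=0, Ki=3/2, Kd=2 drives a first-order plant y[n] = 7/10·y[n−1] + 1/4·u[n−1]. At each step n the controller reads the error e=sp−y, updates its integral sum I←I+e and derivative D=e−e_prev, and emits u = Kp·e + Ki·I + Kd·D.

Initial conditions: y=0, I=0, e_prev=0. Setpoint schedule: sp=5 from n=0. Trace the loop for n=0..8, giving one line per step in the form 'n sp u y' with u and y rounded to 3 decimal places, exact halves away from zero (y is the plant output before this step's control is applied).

0 5 17.500 0.000
1 5 -0.313 4.375
2 5 14.242 2.984
3 5 5.156 5.650
4 5 10.933 5.244
5 5 5.695 6.404
6 5 7.650 5.906
7 5 4.804 6.047
8 5 5.661 5.434

(exact arithmetic carried between steps; '≈' marks a value shown rounded to 6 d.p. or computed from one; I and e_prev carry over from the previous line; the table rounds u and y to 3 d.p., halves away from zero)
n=0: y=0, sp=5, e=sp−y=5; I=5, D=e−e_prev=5; u=0·5+3/2·5+2·5=17.5; next y=7/10·0+1/4·17.5=4.375
n=1: y=4.375, sp=5, e=sp−y=0.625; I=5.625, D=e−e_prev=-4.375; u=0·0.625+3/2·5.625+2·(-4.375)=-0.3125; next y=7/10·4.375+1/4·(-0.3125)=2.984375
n=2: y=2.984375, sp=5, e=sp−y=2.015625; I=7.640625, D=e−e_prev=1.390625; u=0·2.015625+3/2·7.640625+2·1.390625≈14.242188; next y=7/10·2.984375+1/4·14.242188≈5.649609
n=3: y≈5.649609, sp=5, e=sp−y≈-0.649609; I≈6.991016, D=e−e_prev≈-2.665234; u=0·(-0.649609)+3/2·6.991016+2·(-2.665234)≈5.156055; next y=7/10·5.649609+1/4·5.156055≈5.243740
n=4: y≈5.243740, sp=5, e=sp−y≈-0.243740; I≈6.747275, D=e−e_prev≈0.405869; u=0·(-0.243740)+3/2·6.747275+2·0.405869≈10.932651; next y=7/10·5.243740+1/4·10.932651≈6.403781
n=5: y≈6.403781, sp=5, e=sp−y≈-1.403781; I≈5.343494, D=e−e_prev≈-1.160041; u=0·(-1.403781)+3/2·5.343494+2·(-1.160041)≈5.695160; next y=7/10·6.403781+1/4·5.695160≈5.906437
n=6: y≈5.906437, sp=5, e=sp−y≈-0.906437; I≈4.437058, D=e−e_prev≈0.497344; u=0·(-0.906437)+3/2·4.437058+2·0.497344≈7.650275; next y=7/10·5.906437+1/4·7.650275≈6.047074
n=7: y≈6.047074, sp=5, e=sp−y≈-1.047074; I≈3.389983, D=e−e_prev≈-0.140638; u=0·(-1.047074)+3/2·3.389983+2·(-0.140638)≈4.803699; next y=7/10·6.047074+1/4·4.803699≈5.433877
n=8: y≈5.433877, sp=5, e=sp−y≈-0.433877; I≈2.956106, D=e−e_prev≈0.613198; u=0·(-0.433877)+3/2·2.956106+2·0.613198≈5.660554; next y=7/10·5.433877+1/4·5.660554≈5.218852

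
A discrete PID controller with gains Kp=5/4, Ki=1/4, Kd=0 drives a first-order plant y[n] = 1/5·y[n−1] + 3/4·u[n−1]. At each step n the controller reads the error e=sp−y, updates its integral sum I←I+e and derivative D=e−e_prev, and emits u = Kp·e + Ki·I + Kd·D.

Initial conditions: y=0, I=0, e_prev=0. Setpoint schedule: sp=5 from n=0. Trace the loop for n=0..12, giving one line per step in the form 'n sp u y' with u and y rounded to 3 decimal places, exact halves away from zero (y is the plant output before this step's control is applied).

0 5 7.500 0.000
1 5 0.313 5.625
2 5 6.555 1.359
3 5 1.722 5.188
4 5 5.963 2.329
5 5 2.717 4.938
6 5 5.602 3.026
7 5 3.424 4.806
8 5 5.388 3.529
9 5 3.929 4.747
10 5 5.268 3.896
11 5 4.293 4.731
12 5 5.207 4.166

(exact arithmetic carried between steps; '≈' marks a value shown rounded to 6 d.p. or computed from one; I and e_prev carry over from the previous line; the table rounds u and y to 3 d.p., halves away from zero)
n=0: y=0, sp=5, e=sp−y=5; I=5, D=e−e_prev=5; u=5/4·5+1/4·5+0·5=7.5; next y=1/5·0+3/4·7.5=5.625
n=1: y=5.625, sp=5, e=sp−y=-0.625; I=4.375, D=e−e_prev=-5.625; u=5/4·(-0.625)+1/4·4.375+0·(-5.625)=0.3125; next y=1/5·5.625+3/4·0.3125=1.359375
n=2: y=1.359375, sp=5, e=sp−y=3.640625; I=8.015625, D=e−e_prev=4.265625; u=5/4·3.640625+1/4·8.015625+0·4.265625≈6.554688; next y=1/5·1.359375+3/4·6.554688≈5.187891
n=3: y≈5.187891, sp=5, e=sp−y≈-0.187891; I≈7.827734, D=e−e_prev≈-3.828516; u=5/4·(-0.187891)+1/4·7.827734+0·(-3.828516)≈1.722070; next y=1/5·5.187891+3/4·1.722070≈2.329131
n=4: y≈2.329131, sp=5, e=sp−y≈2.670869; I≈10.498604, D=e−e_prev≈2.858760; u=5/4·2.670869+1/4·10.498604+0·2.858760≈5.963237; next y=1/5·2.329131+3/4·5.963237≈4.938254
n=5: y≈4.938254, sp=5, e=sp−y≈0.061746; I≈10.560349, D=e−e_prev≈-2.609123; u=5/4·0.061746+1/4·10.560349+0·(-2.609123)≈2.717270; next y=1/5·4.938254+3/4·2.717270≈3.025603
n=6: y≈3.025603, sp=5, e=sp−y≈1.974397; I≈12.534746, D=e−e_prev≈1.912651; u=5/4·1.974397+1/4·12.534746+0·1.912651≈5.601683; next y=1/5·3.025603+3/4·5.601683≈4.806383
n=7: y≈4.806383, sp=5, e=sp−y≈0.193617; I≈12.728364, D=e−e_prev≈-1.780780; u=5/4·0.193617+1/4·12.728364+0·(-1.780780)≈3.424113; next y=1/5·4.806383+3/4·3.424113≈3.529361
n=8: y≈3.529361, sp=5, e=sp−y≈1.470639; I≈14.199003, D=e−e_prev≈1.277022; u=5/4·1.470639+1/4·14.199003+0·1.277022≈5.388049; next y=1/5·3.529361+3/4·5.388049≈4.746909
n=9: y≈4.746909, sp=5, e=sp−y≈0.253091; I≈14.452093, D=e−e_prev≈-1.217548; u=5/4·0.253091+1/4·14.452093+0·(-1.217548)≈3.929387; next y=1/5·4.746909+3/4·3.929387≈3.896422
n=10: y≈3.896422, sp=5, e=sp−y≈1.103578; I≈15.555671, D=e−e_prev≈0.850487; u=5/4·1.103578+1/4·15.555671+0·0.850487≈5.268390; next y=1/5·3.896422+3/4·5.268390≈4.730577
n=11: y≈4.730577, sp=5, e=sp−y≈0.269423; I≈15.825094, D=e−e_prev≈-0.834155; u=5/4·0.269423+1/4·15.825094+0·(-0.834155)≈4.293052; next y=1/5·4.730577+3/4·4.293052≈4.165904
n=12: y≈4.165904, sp=5, e=sp−y≈0.834096; I≈16.659190, D=e−e_prev≈0.564673; u=5/4·0.834096+1/4·16.659190+0·0.564673≈5.207417; next y=1/5·4.165904+3/4·5.207417≈4.738744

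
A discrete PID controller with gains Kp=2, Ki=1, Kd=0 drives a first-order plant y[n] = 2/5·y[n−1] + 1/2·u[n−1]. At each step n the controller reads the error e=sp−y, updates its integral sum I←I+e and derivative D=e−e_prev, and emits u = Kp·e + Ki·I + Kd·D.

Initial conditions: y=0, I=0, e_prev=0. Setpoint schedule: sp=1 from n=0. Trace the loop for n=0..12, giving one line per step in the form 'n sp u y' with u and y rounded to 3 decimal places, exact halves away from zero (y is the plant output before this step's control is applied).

0 1 3.000 0.000
1 1 -0.500 1.500
2 1 2.450 0.350
3 1 0.055 1.365
4 1 2.065 0.574
5 1 0.427 1.262
6 1 1.796 0.718
7 1 0.676 1.185
8 1 1.610 0.812
9 1 0.845 1.130
10 1 1.482 0.874
11 1 0.959 1.091
12 1 1.393 0.916

(exact arithmetic carried between steps; '≈' marks a value shown rounded to 6 d.p. or computed from one; I and e_prev carry over from the previous line; the table rounds u and y to 3 d.p., halves away from zero)
n=0: y=0, sp=1, e=sp−y=1; I=1, D=e−e_prev=1; u=2·1+1·1+0·1=3; next y=2/5·0+1/2·3=1.5
n=1: y=1.5, sp=1, e=sp−y=-0.5; I=0.5, D=e−e_prev=-1.5; u=2·(-0.5)+1·0.5+0·(-1.5)=-0.5; next y=2/5·1.5+1/2·(-0.5)=0.35
n=2: y=0.35, sp=1, e=sp−y=0.65; I=1.15, D=e−e_prev=1.15; u=2·0.65+1·1.15+0·1.15=2.45; next y=2/5·0.35+1/2·2.45=1.365
n=3: y=1.365, sp=1, e=sp−y=-0.365; I=0.785, D=e−e_prev=-1.015; u=2·(-0.365)+1·0.785+0·(-1.015)=0.055; next y=2/5·1.365+1/2·0.055=0.5735
n=4: y=0.5735, sp=1, e=sp−y=0.4265; I=1.2115, D=e−e_prev=0.7915; u=2·0.4265+1·1.2115+0·0.7915=2.0645; next y=2/5·0.5735+1/2·2.0645=1.26165
n=5: y=1.26165, sp=1, e=sp−y=-0.26165; I=0.94985, D=e−e_prev=-0.68815; u=2·(-0.26165)+1·0.94985+0·(-0.68815)=0.42655; next y=2/5·1.26165+1/2·0.42655=0.717935
n=6: y=0.717935, sp=1, e=sp−y=0.282065; I=1.231915, D=e−e_prev=0.543715; u=2·0.282065+1·1.231915+0·0.543715=1.796045; next y=2/5·0.717935+1/2·1.796045≈1.185197
n=7: y≈1.185197, sp=1, e=sp−y≈-0.185197; I≈1.046719, D=e−e_prev≈-0.467262; u=2·(-0.185197)+1·1.046719+0·(-0.467262)≈0.676326; next y=2/5·1.185197+1/2·0.676326≈0.812241
n=8: y≈0.812241, sp=1, e=sp−y≈0.187759; I≈1.234477, D=e−e_prev≈0.372955; u=2·0.187759+1·1.234477+0·0.372955≈1.609994; next y=2/5·0.812241+1/2·1.609994≈1.129894
n=9: y≈1.129894, sp=1, e=sp−y≈-0.129894; I≈1.104583, D=e−e_prev≈-0.317652; u=2·(-0.129894)+1·1.104583+0·(-0.317652)≈0.844796; next y=2/5·1.129894+1/2·0.844796≈0.874355
n=10: y≈0.874355, sp=1, e=sp−y≈0.125645; I≈1.230228, D=e−e_prev≈0.255538; u=2·0.125645+1·1.230228+0·0.255538≈1.481517; next y=2/5·0.874355+1/2·1.481517≈1.090501
n=11: y≈1.090501, sp=1, e=sp−y≈-0.090501; I≈1.139727, D=e−e_prev≈-0.216145; u=2·(-0.090501)+1·1.139727+0·(-0.216145)≈0.958726; next y=2/5·1.090501+1/2·0.958726≈0.915563
n=12: y≈0.915563, sp=1, e=sp−y≈0.084437; I≈1.224164, D=e−e_prev≈0.174938; u=2·0.084437+1·1.224164+0·0.174938≈1.393038; next y=2/5·0.915563+1/2·1.393038≈1.062744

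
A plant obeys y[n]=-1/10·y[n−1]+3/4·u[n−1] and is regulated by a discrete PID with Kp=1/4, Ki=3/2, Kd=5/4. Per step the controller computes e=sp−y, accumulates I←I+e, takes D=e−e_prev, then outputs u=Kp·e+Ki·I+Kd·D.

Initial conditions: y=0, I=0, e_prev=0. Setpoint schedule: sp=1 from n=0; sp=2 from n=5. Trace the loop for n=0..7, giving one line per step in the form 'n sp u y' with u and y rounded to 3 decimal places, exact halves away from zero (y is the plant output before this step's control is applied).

(exact arithmetic carried between steps; '≈' marks a value shown rounded to 6 d.p. or computed from one; I and e_prev carry over from the previous line; the table rounds u and y to 3 d.p., halves away from zero)
n=0: y=0, sp=1, e=sp−y=1; I=1, D=e−e_prev=1; u=1/4·1+3/2·1+5/4·1=3; next y=-1/10·0+3/4·3=2.25
n=1: y=2.25, sp=1, e=sp−y=-1.25; I=-0.25, D=e−e_prev=-2.25; u=1/4·(-1.25)+3/2·(-0.25)+5/4·(-2.25)=-3.5; next y=-1/10·2.25+3/4·(-3.5)=-2.85
n=2: y=-2.85, sp=1, e=sp−y=3.85; I=3.6, D=e−e_prev=5.1; u=1/4·3.85+3/2·3.6+5/4·5.1=12.7375; next y=-1/10·(-2.85)+3/4·12.7375=9.838125
n=3: y=9.838125, sp=1, e=sp−y=-8.838125; I=-5.238125, D=e−e_prev=-12.688125; u=1/4·(-8.838125)+3/2·(-5.238125)+5/4·(-12.688125)=-25.926875; next y=-1/10·9.838125+3/4·(-25.926875)≈-20.428969
n=4: y≈-20.428969, sp=1, e=sp−y≈21.428969; I≈16.190844, D=e−e_prev≈30.267094; u=1/4·21.428969+3/2·16.190844+5/4·30.267094≈67.477375; next y=-1/10·(-20.428969)+3/4·67.477375≈52.650928
n=5: y≈52.650928, sp=2, e=sp−y≈-50.650928; I≈-34.460084, D=e−e_prev≈-72.079897; u=1/4·(-50.650928)+3/2·(-34.460084)+5/4·(-72.079897)≈-154.452730; next y=-1/10·52.650928+3/4·(-154.452730)≈-121.104640
n=6: y≈-121.104640, sp=2, e=sp−y≈123.104640; I≈88.644556, D=e−e_prev≈173.755568; u=1/4·123.104640+3/2·88.644556+5/4·173.755568≈380.937454; next y=-1/10·(-121.104640)+3/4·380.937454≈297.813554
n=7: y≈297.813554, sp=2, e=sp−y≈-295.813554; I≈-207.168999, D=e−e_prev≈-418.918194; u=1/4·(-295.813554)+3/2·(-207.168999)+5/4·(-418.918194)≈-908.354630; next y=-1/10·297.813554+3/4·(-908.354630)≈-711.047328

0 1 3.000 0.000
1 1 -3.500 2.250
2 1 12.738 -2.850
3 1 -25.927 9.838
4 1 67.477 -20.429
5 2 -154.453 52.651
6 2 380.937 -121.105
7 2 -908.355 297.814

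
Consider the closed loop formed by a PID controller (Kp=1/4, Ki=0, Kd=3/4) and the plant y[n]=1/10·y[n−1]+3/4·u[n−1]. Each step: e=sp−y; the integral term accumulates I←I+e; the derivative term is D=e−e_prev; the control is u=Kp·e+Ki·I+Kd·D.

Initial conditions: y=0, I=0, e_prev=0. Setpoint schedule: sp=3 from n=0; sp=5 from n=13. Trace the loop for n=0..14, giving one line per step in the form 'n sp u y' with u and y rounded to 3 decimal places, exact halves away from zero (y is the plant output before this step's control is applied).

(exact arithmetic carried between steps; '≈' marks a value shown rounded to 6 d.p. or computed from one; I and e_prev carry over from the previous line; the table rounds u and y to 3 d.p., halves away from zero)
n=0: y=0, sp=3, e=sp−y=3; I=3, D=e−e_prev=3; u=1/4·3+0·3+3/4·3=3; next y=1/10·0+3/4·3=2.25
n=1: y=2.25, sp=3, e=sp−y=0.75; I=3.75, D=e−e_prev=-2.25; u=1/4·0.75+0·3.75+3/4·(-2.25)=-1.5; next y=1/10·2.25+3/4·(-1.5)=-0.9
n=2: y=-0.9, sp=3, e=sp−y=3.9; I=7.65, D=e−e_prev=3.15; u=1/4·3.9+0·7.65+3/4·3.15=3.3375; next y=1/10·(-0.9)+3/4·3.3375=2.413125
n=3: y=2.413125, sp=3, e=sp−y=0.586875; I=8.236875, D=e−e_prev=-3.313125; u=1/4·0.586875+0·8.236875+3/4·(-3.313125)=-2.338125; next y=1/10·2.413125+3/4·(-2.338125)≈-1.512281
n=4: y≈-1.512281, sp=3, e=sp−y≈4.512281; I≈12.749156, D=e−e_prev≈3.925406; u=1/4·4.512281+0·12.749156+3/4·3.925406≈4.072125; next y=1/10·(-1.512281)+3/4·4.072125≈2.902866
n=5: y≈2.902866, sp=3, e=sp−y≈0.097134; I≈12.846291, D=e−e_prev≈-4.415147; u=1/4·0.097134+0·12.846291+3/4·(-4.415147)≈-3.287077; next y=1/10·2.902866+3/4·(-3.287077)≈-2.175021
n=6: y≈-2.175021, sp=3, e=sp−y≈5.175021; I≈18.021311, D=e−e_prev≈5.077886; u=1/4·5.175021+0·18.021311+3/4·5.077886≈5.102170; next y=1/10·(-2.175021)+3/4·5.102170≈3.609125
n=7: y≈3.609125, sp=3, e=sp−y≈-0.609125; I≈17.412186, D=e−e_prev≈-5.784146; u=1/4·(-0.609125)+0·17.412186+3/4·(-5.784146)≈-4.490391; next y=1/10·3.609125+3/4·(-4.490391)≈-3.006881
n=8: y≈-3.006881, sp=3, e=sp−y≈6.006881; I≈23.419067, D=e−e_prev≈6.616006; u=1/4·6.006881+0·23.419067+3/4·6.616006≈6.463725; next y=1/10·(-3.006881)+3/4·6.463725≈4.547106
n=9: y≈4.547106, sp=3, e=sp−y≈-1.547106; I≈21.871961, D=e−e_prev≈-7.553986; u=1/4·(-1.547106)+0·21.871961+3/4·(-7.553986)≈-6.052266; next y=1/10·4.547106+3/4·(-6.052266)≈-4.084489
n=10: y≈-4.084489, sp=3, e=sp−y≈7.084489; I≈28.956450, D=e−e_prev≈8.631595; u=1/4·7.084489+0·28.956450+3/4·8.631595≈8.244818; next y=1/10·(-4.084489)+3/4·8.244818≈5.775165
n=11: y≈5.775165, sp=3, e=sp−y≈-2.775165; I≈26.181285, D=e−e_prev≈-9.859654; u=1/4·(-2.775165)+0·26.181285+3/4·(-9.859654)≈-8.088532; next y=1/10·5.775165+3/4·(-8.088532)≈-5.488882
n=12: y≈-5.488882, sp=3, e=sp−y≈8.488882; I≈34.670168, D=e−e_prev≈11.264047; u=1/4·8.488882+0·34.670168+3/4·11.264047≈10.570256; next y=1/10·(-5.488882)+3/4·10.570256≈7.378804
n=13: y≈7.378804, sp=5, e=sp−y≈-2.378804; I≈32.291364, D=e−e_prev≈-10.867686; u=1/4·(-2.378804)+0·32.291364+3/4·(-10.867686)≈-8.745465; next y=1/10·7.378804+3/4·(-8.745465)≈-5.821219
n=14: y≈-5.821219, sp=5, e=sp−y≈10.821219; I≈43.112583, D=e−e_prev≈13.200022; u=1/4·10.821219+0·43.112583+3/4·13.200022≈12.605321; next y=1/10·(-5.821219)+3/4·12.605321≈8.871869

0 3 3.000 0.000
1 3 -1.500 2.250
2 3 3.338 -0.900
3 3 -2.338 2.413
4 3 4.072 -1.512
5 3 -3.287 2.903
6 3 5.102 -2.175
7 3 -4.490 3.609
8 3 6.464 -3.007
9 3 -6.052 4.547
10 3 8.245 -4.084
11 3 -8.089 5.775
12 3 10.570 -5.489
13 5 -8.745 7.379
14 5 12.605 -5.821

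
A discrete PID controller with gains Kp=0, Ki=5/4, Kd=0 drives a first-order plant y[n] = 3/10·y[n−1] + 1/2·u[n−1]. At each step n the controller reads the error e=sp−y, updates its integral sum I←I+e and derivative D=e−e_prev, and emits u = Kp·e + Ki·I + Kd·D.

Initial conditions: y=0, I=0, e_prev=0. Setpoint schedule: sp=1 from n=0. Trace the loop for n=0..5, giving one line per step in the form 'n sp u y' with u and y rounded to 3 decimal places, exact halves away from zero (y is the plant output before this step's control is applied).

0 1 1.250 0.000
1 1 1.719 0.625
2 1 1.660 1.047
3 1 1.480 1.144
4 1 1.376 1.083
5 1 1.360 1.013

(exact arithmetic carried between steps; '≈' marks a value shown rounded to 6 d.p. or computed from one; I and e_prev carry over from the previous line; the table rounds u and y to 3 d.p., halves away from zero)
n=0: y=0, sp=1, e=sp−y=1; I=1, D=e−e_prev=1; u=0·1+5/4·1+0·1=1.25; next y=3/10·0+1/2·1.25=0.625
n=1: y=0.625, sp=1, e=sp−y=0.375; I=1.375, D=e−e_prev=-0.625; u=0·0.375+5/4·1.375+0·(-0.625)=1.71875; next y=3/10·0.625+1/2·1.71875=1.046875
n=2: y=1.046875, sp=1, e=sp−y=-0.046875; I=1.328125, D=e−e_prev=-0.421875; u=0·(-0.046875)+5/4·1.328125+0·(-0.421875)≈1.660156; next y=3/10·1.046875+1/2·1.660156≈1.144141
n=3: y≈1.144141, sp=1, e=sp−y≈-0.144141; I≈1.183984, D=e−e_prev≈-0.097266; u=0·(-0.144141)+5/4·1.183984+0·(-0.097266)≈1.479980; next y=3/10·1.144141+1/2·1.479980≈1.083232
n=4: y≈1.083232, sp=1, e=sp−y≈-0.083232; I≈1.100752, D=e−e_prev≈0.060908; u=0·(-0.083232)+5/4·1.100752+0·0.060908≈1.375940; next y=3/10·1.083232+1/2·1.375940≈1.012940
n=5: y≈1.012940, sp=1, e=sp−y≈-0.012940; I≈1.087812, D=e−e_prev≈0.070293; u=0·(-0.012940)+5/4·1.087812+0·0.070293≈1.359765; next y=3/10·1.012940+1/2·1.359765≈0.983765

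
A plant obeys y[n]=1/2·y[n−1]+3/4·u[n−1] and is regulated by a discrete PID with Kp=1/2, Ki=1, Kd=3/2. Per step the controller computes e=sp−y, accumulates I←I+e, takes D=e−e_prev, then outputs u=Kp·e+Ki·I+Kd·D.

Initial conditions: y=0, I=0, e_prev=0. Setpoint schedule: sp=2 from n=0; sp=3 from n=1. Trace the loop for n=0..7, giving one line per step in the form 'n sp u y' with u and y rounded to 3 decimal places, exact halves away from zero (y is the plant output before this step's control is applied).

(exact arithmetic carried between steps; '≈' marks a value shown rounded to 6 d.p. or computed from one; I and e_prev carry over from the previous line; the table rounds u and y to 3 d.p., halves away from zero)
n=0: y=0, sp=2, e=sp−y=2; I=2, D=e−e_prev=2; u=1/2·2+1·2+3/2·2=6; next y=1/2·0+3/4·6=4.5
n=1: y=4.5, sp=3, e=sp−y=-1.5; I=0.5, D=e−e_prev=-3.5; u=1/2·(-1.5)+1·0.5+3/2·(-3.5)=-5.5; next y=1/2·4.5+3/4·(-5.5)=-1.875
n=2: y=-1.875, sp=3, e=sp−y=4.875; I=5.375, D=e−e_prev=6.375; u=1/2·4.875+1·5.375+3/2·6.375=17.375; next y=1/2·(-1.875)+3/4·17.375=12.09375
n=3: y=12.09375, sp=3, e=sp−y=-9.09375; I=-3.71875, D=e−e_prev=-13.96875; u=1/2·(-9.09375)+1·(-3.71875)+3/2·(-13.96875)=-29.21875; next y=1/2·12.09375+3/4·(-29.21875)≈-15.867188
n=4: y≈-15.867188, sp=3, e=sp−y≈18.867188; I≈15.148438, D=e−e_prev≈27.960938; u=1/2·18.867188+1·15.148438+3/2·27.960938≈66.523438; next y=1/2·(-15.867188)+3/4·66.523438≈41.958984
n=5: y≈41.958984, sp=3, e=sp−y≈-38.958984; I≈-23.810547, D=e−e_prev≈-57.826172; u=1/2·(-38.958984)+1·(-23.810547)+3/2·(-57.826172)≈-130.029297; next y=1/2·41.958984+3/4·(-130.029297)≈-76.542480
n=6: y≈-76.542480, sp=3, e=sp−y≈79.542480; I≈55.731934, D=e−e_prev≈118.501465; u=1/2·79.542480+1·55.731934+3/2·118.501465≈273.255371; next y=1/2·(-76.542480)+3/4·273.255371≈166.670288
n=7: y≈166.670288, sp=3, e=sp−y≈-163.670288; I≈-107.938354, D=e−e_prev≈-243.212769; u=1/2·(-163.670288)+1·(-107.938354)+3/2·(-243.212769)≈-554.592651; next y=1/2·166.670288+3/4·(-554.592651)≈-332.609344

0 2 6.000 0.000
1 3 -5.500 4.500
2 3 17.375 -1.875
3 3 -29.219 12.094
4 3 66.523 -15.867
5 3 -130.029 41.959
6 3 273.255 -76.542
7 3 -554.593 166.670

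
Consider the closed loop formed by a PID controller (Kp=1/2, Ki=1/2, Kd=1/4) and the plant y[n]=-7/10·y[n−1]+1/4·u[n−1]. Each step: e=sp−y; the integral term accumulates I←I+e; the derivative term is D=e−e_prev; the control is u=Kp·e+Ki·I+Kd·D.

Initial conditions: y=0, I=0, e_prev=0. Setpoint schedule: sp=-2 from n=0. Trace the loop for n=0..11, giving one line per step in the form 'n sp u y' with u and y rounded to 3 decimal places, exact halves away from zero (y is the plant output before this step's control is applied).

0 -2 -2.500 0.000
1 -2 -2.219 -0.625
2 -2 -3.697 -0.117
3 -2 -3.605 -0.842
4 -2 -5.029 -0.312
5 -2 -4.831 -1.039
6 -2 -6.192 -0.481
7 -2 -5.898 -1.212
8 -2 -7.206 -0.626
9 -2 -6.826 -1.363
10 -2 -8.092 -0.752
11 -2 -7.633 -1.496

(exact arithmetic carried between steps; '≈' marks a value shown rounded to 6 d.p. or computed from one; I and e_prev carry over from the previous line; the table rounds u and y to 3 d.p., halves away from zero)
n=0: y=0, sp=-2, e=sp−y=-2; I=-2, D=e−e_prev=-2; u=1/2·(-2)+1/2·(-2)+1/4·(-2)=-2.5; next y=-7/10·0+1/4·(-2.5)=-0.625
n=1: y=-0.625, sp=-2, e=sp−y=-1.375; I=-3.375, D=e−e_prev=0.625; u=1/2·(-1.375)+1/2·(-3.375)+1/4·0.625=-2.21875; next y=-7/10·(-0.625)+1/4·(-2.21875)≈-0.117188
n=2: y≈-0.117188, sp=-2, e=sp−y≈-1.882813; I≈-5.257813, D=e−e_prev≈-0.507813; u=1/2·(-1.882813)+1/2·(-5.257813)+1/4·(-0.507813)≈-3.697266; next y=-7/10·(-0.117188)+1/4·(-3.697266)≈-0.842285
n=3: y≈-0.842285, sp=-2, e=sp−y≈-1.157715; I≈-6.415527, D=e−e_prev≈0.725098; u=1/2·(-1.157715)+1/2·(-6.415527)+1/4·0.725098≈-3.605347; next y=-7/10·(-0.842285)+1/4·(-3.605347)≈-0.311737
n=4: y≈-0.311737, sp=-2, e=sp−y≈-1.688263; I≈-8.103790, D=e−e_prev≈-0.530548; u=1/2·(-1.688263)+1/2·(-8.103790)+1/4·(-0.530548)≈-5.028664; next y=-7/10·(-0.311737)+1/4·(-5.028664)≈-1.038950
n=5: y≈-1.038950, sp=-2, e=sp−y≈-0.961050; I≈-9.064840, D=e−e_prev≈0.727213; u=1/2·(-0.961050)+1/2·(-9.064840)+1/4·0.727213≈-4.831142; next y=-7/10·(-1.038950)+1/4·(-4.831142)≈-0.480521
n=6: y≈-0.480521, sp=-2, e=sp−y≈-1.519479; I≈-10.584320, D=e−e_prev≈-0.558429; u=1/2·(-1.519479)+1/2·(-10.584320)+1/4·(-0.558429)≈-6.191507; next y=-7/10·(-0.480521)+1/4·(-6.191507)≈-1.211512
n=7: y≈-1.211512, sp=-2, e=sp−y≈-0.788488; I≈-11.372807, D=e−e_prev≈0.730992; u=1/2·(-0.788488)+1/2·(-11.372807)+1/4·0.730992≈-5.897900; next y=-7/10·(-1.211512)+1/4·(-5.897900)≈-0.626416
n=8: y≈-0.626416, sp=-2, e=sp−y≈-1.373584; I≈-12.746391, D=e−e_prev≈-0.585096; u=1/2·(-1.373584)+1/2·(-12.746391)+1/4·(-0.585096)≈-7.206262; next y=-7/10·(-0.626416)+1/4·(-7.206262)≈-1.363074
n=9: y≈-1.363074, sp=-2, e=sp−y≈-0.636926; I≈-13.383317, D=e−e_prev≈0.736658; u=1/2·(-0.636926)+1/2·(-13.383317)+1/4·0.736658≈-6.825957; next y=-7/10·(-1.363074)+1/4·(-6.825957)≈-0.752337
n=10: y≈-0.752337, sp=-2, e=sp−y≈-1.247663; I≈-14.630980, D=e−e_prev≈-0.610737; u=1/2·(-1.247663)+1/2·(-14.630980)+1/4·(-0.610737)≈-8.092005; next y=-7/10·(-0.752337)+1/4·(-8.092005)≈-1.496365
n=11: y≈-1.496365, sp=-2, e=sp−y≈-0.503635; I≈-15.134615, D=e−e_prev≈0.744028; u=1/2·(-0.503635)+1/2·(-15.134615)+1/4·0.744028≈-7.633118; next y=-7/10·(-1.496365)+1/4·(-7.633118)≈-0.860824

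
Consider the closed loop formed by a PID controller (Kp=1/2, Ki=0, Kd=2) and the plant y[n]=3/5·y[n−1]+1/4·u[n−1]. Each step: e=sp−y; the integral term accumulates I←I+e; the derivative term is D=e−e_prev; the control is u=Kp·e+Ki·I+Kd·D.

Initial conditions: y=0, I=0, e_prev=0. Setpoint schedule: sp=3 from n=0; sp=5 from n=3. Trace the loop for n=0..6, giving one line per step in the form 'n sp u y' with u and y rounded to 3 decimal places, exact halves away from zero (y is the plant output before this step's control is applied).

0 3 7.500 0.000
1 3 -3.188 1.875
2 3 4.430 0.328
3 5 3.896 1.304
4 5 0.717 1.756
5 5 2.930 1.233
6 5 1.285 1.472

(exact arithmetic carried between steps; '≈' marks a value shown rounded to 6 d.p. or computed from one; I and e_prev carry over from the previous line; the table rounds u and y to 3 d.p., halves away from zero)
n=0: y=0, sp=3, e=sp−y=3; I=3, D=e−e_prev=3; u=1/2·3+0·3+2·3=7.5; next y=3/5·0+1/4·7.5=1.875
n=1: y=1.875, sp=3, e=sp−y=1.125; I=4.125, D=e−e_prev=-1.875; u=1/2·1.125+0·4.125+2·(-1.875)=-3.1875; next y=3/5·1.875+1/4·(-3.1875)=0.328125
n=2: y=0.328125, sp=3, e=sp−y=2.671875; I=6.796875, D=e−e_prev=1.546875; u=1/2·2.671875+0·6.796875+2·1.546875≈4.429688; next y=3/5·0.328125+1/4·4.429688≈1.304297
n=3: y≈1.304297, sp=5, e=sp−y≈3.695703; I≈10.492578, D=e−e_prev≈1.023828; u=1/2·3.695703+0·10.492578+2·1.023828≈3.895508; next y=3/5·1.304297+1/4·3.895508≈1.756455
n=4: y≈1.756455, sp=5, e=sp−y≈3.243545; I≈13.736123, D=e−e_prev≈-0.452158; u=1/2·3.243545+0·13.736123+2·(-0.452158)≈0.717456; next y=3/5·1.756455+1/4·0.717456≈1.233237
n=5: y≈1.233237, sp=5, e=sp−y≈3.766763; I≈17.502886, D=e−e_prev≈0.523218; u=1/2·3.766763+0·17.502886+2·0.523218≈2.929818; next y=3/5·1.233237+1/4·2.929818≈1.472397
n=6: y≈1.472397, sp=5, e=sp−y≈3.527603; I≈21.030489, D=e−e_prev≈-0.239160; u=1/2·3.527603+0·21.030489+2·(-0.239160)≈1.285483; next y=3/5·1.472397+1/4·1.285483≈1.204809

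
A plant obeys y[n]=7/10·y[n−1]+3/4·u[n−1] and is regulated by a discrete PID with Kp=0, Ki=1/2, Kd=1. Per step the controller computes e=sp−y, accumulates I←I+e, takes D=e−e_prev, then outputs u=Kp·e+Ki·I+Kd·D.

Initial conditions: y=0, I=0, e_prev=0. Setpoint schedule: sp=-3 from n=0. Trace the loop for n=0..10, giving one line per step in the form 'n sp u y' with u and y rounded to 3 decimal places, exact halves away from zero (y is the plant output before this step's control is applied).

(exact arithmetic carried between steps; '≈' marks a value shown rounded to 6 d.p. or computed from one; I and e_prev carry over from the previous line; the table rounds u and y to 3 d.p., halves away from zero)
n=0: y=0, sp=-3, e=sp−y=-3; I=-3, D=e−e_prev=-3; u=0·(-3)+1/2·(-3)+1·(-3)=-4.5; next y=7/10·0+3/4·(-4.5)=-3.375
n=1: y=-3.375, sp=-3, e=sp−y=0.375; I=-2.625, D=e−e_prev=3.375; u=0·0.375+1/2·(-2.625)+1·3.375=2.0625; next y=7/10·(-3.375)+3/4·2.0625=-0.815625
n=2: y=-0.815625, sp=-3, e=sp−y=-2.184375; I=-4.809375, D=e−e_prev=-2.559375; u=0·(-2.184375)+1/2·(-4.809375)+1·(-2.559375)≈-4.964063; next y=7/10·(-0.815625)+3/4·(-4.964063)≈-4.293984
n=3: y≈-4.293984, sp=-3, e=sp−y≈1.293984; I≈-3.515391, D=e−e_prev≈3.478359; u=0·1.293984+1/2·(-3.515391)+1·3.478359≈1.720664; next y=7/10·(-4.293984)+3/4·1.720664≈-1.715291
n=4: y≈-1.715291, sp=-3, e=sp−y≈-1.284709; I≈-4.800100, D=e−e_prev≈-2.578693; u=0·(-1.284709)+1/2·(-4.800100)+1·(-2.578693)≈-4.978743; next y=7/10·(-1.715291)+3/4·(-4.978743)≈-4.934761
n=5: y≈-4.934761, sp=-3, e=sp−y≈1.934761; I≈-2.865339, D=e−e_prev≈3.219470; u=0·1.934761+1/2·(-2.865339)+1·3.219470≈1.786801; next y=7/10·(-4.934761)+3/4·1.786801≈-2.114232
n=6: y≈-2.114232, sp=-3, e=sp−y≈-0.885768; I≈-3.751106, D=e−e_prev≈-2.820529; u=0·(-0.885768)+1/2·(-3.751106)+1·(-2.820529)≈-4.696082; next y=7/10·(-2.114232)+3/4·(-4.696082)≈-5.002024
n=7: y≈-5.002024, sp=-3, e=sp−y≈2.002024; I≈-1.749082, D=e−e_prev≈2.887792; u=0·2.002024+1/2·(-1.749082)+1·2.887792≈2.013251; next y=7/10·(-5.002024)+3/4·2.013251≈-1.991479
n=8: y≈-1.991479, sp=-3, e=sp−y≈-1.008521; I≈-2.757604, D=e−e_prev≈-3.010545; u=0·(-1.008521)+1/2·(-2.757604)+1·(-3.010545)≈-4.389347; next y=7/10·(-1.991479)+3/4·(-4.389347)≈-4.686045
n=9: y≈-4.686045, sp=-3, e=sp−y≈1.686045; I≈-1.071558, D=e−e_prev≈2.694567; u=0·1.686045+1/2·(-1.071558)+1·2.694567≈2.158788; next y=7/10·(-4.686045)+3/4·2.158788≈-1.661141
n=10: y≈-1.661141, sp=-3, e=sp−y≈-1.338859; I≈-2.410417, D=e−e_prev≈-3.024904; u=0·(-1.338859)+1/2·(-2.410417)+1·(-3.024904)≈-4.230113; next y=7/10·(-1.661141)+3/4·(-4.230113)≈-4.335383

0 -3 -4.500 0.000
1 -3 2.063 -3.375
2 -3 -4.964 -0.816
3 -3 1.721 -4.294
4 -3 -4.979 -1.715
5 -3 1.787 -4.935
6 -3 -4.696 -2.114
7 -3 2.013 -5.002
8 -3 -4.389 -1.991
9 -3 2.159 -4.686
10 -3 -4.230 -1.661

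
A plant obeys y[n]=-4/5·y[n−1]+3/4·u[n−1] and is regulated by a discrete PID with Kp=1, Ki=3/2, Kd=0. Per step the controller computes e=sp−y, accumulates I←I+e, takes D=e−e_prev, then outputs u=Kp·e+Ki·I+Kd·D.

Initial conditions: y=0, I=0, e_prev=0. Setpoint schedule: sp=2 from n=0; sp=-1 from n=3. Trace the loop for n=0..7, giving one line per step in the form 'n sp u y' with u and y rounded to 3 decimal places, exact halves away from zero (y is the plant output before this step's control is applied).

0 2 5.000 0.000
1 2 -1.375 3.750
2 2 15.453 -4.031
3 -1 -30.115 14.815
4 -1 69.295 -34.438
5 -1 -165.448 79.522
6 -1 381.834 -187.704
7 -1 -898.717 436.539

(exact arithmetic carried between steps; '≈' marks a value shown rounded to 6 d.p. or computed from one; I and e_prev carry over from the previous line; the table rounds u and y to 3 d.p., halves away from zero)
n=0: y=0, sp=2, e=sp−y=2; I=2, D=e−e_prev=2; u=1·2+3/2·2+0·2=5; next y=-4/5·0+3/4·5=3.75
n=1: y=3.75, sp=2, e=sp−y=-1.75; I=0.25, D=e−e_prev=-3.75; u=1·(-1.75)+3/2·0.25+0·(-3.75)=-1.375; next y=-4/5·3.75+3/4·(-1.375)=-4.03125
n=2: y=-4.03125, sp=2, e=sp−y=6.03125; I=6.28125, D=e−e_prev=7.78125; u=1·6.03125+3/2·6.28125+0·7.78125=15.453125; next y=-4/5·(-4.03125)+3/4·15.453125≈14.814844
n=3: y≈14.814844, sp=-1, e=sp−y≈-15.814844; I≈-9.533594, D=e−e_prev≈-21.846094; u=1·(-15.814844)+3/2·(-9.533594)+0·(-21.846094)≈-30.115234; next y=-4/5·14.814844+3/4·(-30.115234)≈-34.438301
n=4: y≈-34.438301, sp=-1, e=sp−y≈33.438301; I≈23.904707, D=e−e_prev≈49.253145; u=1·33.438301+3/2·23.904707+0·49.253145≈69.295361; next y=-4/5·(-34.438301)+3/4·69.295361≈79.522162
n=5: y≈79.522162, sp=-1, e=sp−y≈-80.522162; I≈-56.617455, D=e−e_prev≈-113.960462; u=1·(-80.522162)+3/2·(-56.617455)+0·(-113.960462)≈-165.448344; next y=-4/5·79.522162+3/4·(-165.448344)≈-187.703987
n=6: y≈-187.703987, sp=-1, e=sp−y≈186.703987; I≈130.086532, D=e−e_prev≈267.226149; u=1·186.703987+3/2·130.086532+0·267.226149≈381.833785; next y=-4/5·(-187.703987)+3/4·381.833785≈436.538529
n=7: y≈436.538529, sp=-1, e=sp−y≈-437.538529; I≈-307.451996, D=e−e_prev≈-624.242516; u=1·(-437.538529)+3/2·(-307.451996)+0·(-624.242516)≈-898.716523; next y=-4/5·436.538529+3/4·(-898.716523)≈-1023.268215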